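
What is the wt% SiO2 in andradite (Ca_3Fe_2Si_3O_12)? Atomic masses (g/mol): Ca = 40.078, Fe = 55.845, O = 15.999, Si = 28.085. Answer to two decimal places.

35.47 wt%

Formula mass = 508.167 g/mol.
3 Si → 3.0000 mol SiO2 per formula unit; M(SiO2) = 60.083, so SiO2 mass = 180.249 g.
180.249/508.167 × 100 = 35.47 wt%.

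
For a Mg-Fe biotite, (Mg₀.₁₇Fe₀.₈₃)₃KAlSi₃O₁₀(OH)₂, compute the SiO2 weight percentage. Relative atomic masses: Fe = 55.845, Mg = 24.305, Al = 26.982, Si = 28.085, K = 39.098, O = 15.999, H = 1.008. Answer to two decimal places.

36.36 wt%

Molar mass of (Mg₀.₁₇Fe₀.₈₃)₃KAlSi₃O₁₀(OH)₂ = 0.51×24.305 + 2.49×55.845 + 1×39.098 + 1×26.982 + 3×28.085 + 12×15.999 + 2×1.008 = 495.789 g/mol.
Each formula unit contains 3 Si, equivalent to 3/1 = 3.0000 mol SiO2.
M(SiO2) = 1×28.085 + 2×15.999 = 60.083 g/mol.
Mass of SiO2 per formula unit = 3.0000 × 60.083 = 180.249 g.
SiO2 wt% = 180.249 / 495.789 × 100 = 36.36%.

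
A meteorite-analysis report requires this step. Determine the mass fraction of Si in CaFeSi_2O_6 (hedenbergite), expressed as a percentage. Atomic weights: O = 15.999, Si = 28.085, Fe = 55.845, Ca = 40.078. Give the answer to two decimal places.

Molar mass of CaFeSi_2O_6: 1·40.078 + 1·55.845 + 2·28.085 + 6·15.999 = 248.087 g/mol.
Mass of Si per formula unit: 2 × 28.085 = 56.170 g.
Weight fraction Si = 56.170 / 248.087 = 0.2264.

22.64 weight percent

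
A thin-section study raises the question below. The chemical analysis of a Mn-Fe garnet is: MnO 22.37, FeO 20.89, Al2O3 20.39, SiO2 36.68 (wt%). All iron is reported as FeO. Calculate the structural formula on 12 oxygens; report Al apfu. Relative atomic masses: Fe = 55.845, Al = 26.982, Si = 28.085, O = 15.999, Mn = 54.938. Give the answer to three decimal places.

1.978 Al apfu

22.37 wt% MnO ÷ 70.937 g/mol = 0.31535 mol, giving 0.31535 Mn and 0.31535 O.
20.89 wt% FeO ÷ 71.844 g/mol = 0.29077 mol, giving 0.29077 Fe and 0.29077 O.
20.39 wt% Al2O3 ÷ 101.961 g/mol = 0.19998 mol, giving 0.39996 Al and 0.59994 O.
36.68 wt% SiO2 ÷ 60.083 g/mol = 0.61049 mol, giving 0.61049 Si and 1.22098 O.
Oxygen sums to 2.42704; scaling by 12/2.42704 = 4.94429 puts the formula on 12 O.
Al: 0.39996 × 4.94429 = 1.978 atoms per formula unit.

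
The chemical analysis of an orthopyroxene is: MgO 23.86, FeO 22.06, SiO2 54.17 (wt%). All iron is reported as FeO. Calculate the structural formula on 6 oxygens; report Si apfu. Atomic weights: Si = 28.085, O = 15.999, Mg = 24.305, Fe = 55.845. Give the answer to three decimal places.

23.86 wt% MgO ÷ 40.304 g/mol = 0.59200 mol, giving 0.59200 Mg and 0.59200 O.
22.06 wt% FeO ÷ 71.844 g/mol = 0.30705 mol, giving 0.30705 Fe and 0.30705 O.
54.17 wt% SiO2 ÷ 60.083 g/mol = 0.90159 mol, giving 0.90159 Si and 1.80318 O.
Oxygen sums to 2.70223; scaling by 6/2.70223 = 2.22039 puts the formula on 6 O.
Si: 0.90159 × 2.22039 = 2.002 atoms per formula unit.

2.002 Si apfu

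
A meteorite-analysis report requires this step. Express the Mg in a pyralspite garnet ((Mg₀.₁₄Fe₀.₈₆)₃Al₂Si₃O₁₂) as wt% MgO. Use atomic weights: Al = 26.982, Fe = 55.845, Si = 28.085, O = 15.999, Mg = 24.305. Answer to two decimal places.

3.49 wt%

Molar mass of (Mg₀.₁₄Fe₀.₈₆)₃Al₂Si₃O₁₂ = 0.42·24.305 + 2.58·55.845 + 2·26.982 + 3·28.085 + 12·15.999 = 484.495 g/mol.
Each formula unit contains 0.42 Mg, equivalent to 0.42/1 = 0.4200 mol MgO.
M(MgO) = 1×24.305 + 1×15.999 = 40.304 g/mol.
Mass of MgO per formula unit = 0.4200 × 40.304 = 16.928 g.
MgO wt% = 16.928 / 484.495 × 100 = 3.49%.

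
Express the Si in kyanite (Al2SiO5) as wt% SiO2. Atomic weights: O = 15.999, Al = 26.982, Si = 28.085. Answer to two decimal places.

37.08 wt%

Molar mass of Al2SiO5 = 2*26.982 + 1*28.085 + 5*15.999 = 162.044 g/mol.
Each formula unit contains 1 Si, equivalent to 1/1 = 1.0000 mol SiO2.
M(SiO2) = 1×28.085 + 2×15.999 = 60.083 g/mol.
Mass of SiO2 per formula unit = 1.0000 × 60.083 = 60.083 g.
SiO2 wt% = 60.083 / 162.044 × 100 = 37.08%.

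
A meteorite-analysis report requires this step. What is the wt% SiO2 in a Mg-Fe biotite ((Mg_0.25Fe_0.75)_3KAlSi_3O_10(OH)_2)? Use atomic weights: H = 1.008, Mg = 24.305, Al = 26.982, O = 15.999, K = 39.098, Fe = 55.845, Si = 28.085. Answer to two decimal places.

36.92 wt%

M((Mg_0.25Fe_0.75)_3KAlSi_3O_10(OH)_2) = 488.219 g/mol; M(SiO2) = 60.083 g/mol.
Moles SiO2 per formula unit = 3 Si ÷ 1 = 3.0000.
SiO2 fraction = (3.0000 × 60.083) / 488.219 = 180.249/488.219 = 0.3692.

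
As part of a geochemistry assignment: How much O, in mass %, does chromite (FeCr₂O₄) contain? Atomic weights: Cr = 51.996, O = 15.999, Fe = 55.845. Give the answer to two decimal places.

M(FeCr₂O₄) = 223.833 g/mol.
O contributes 4 × 15.999 = 63.996 g per mole.
63.996/223.833 = 0.2859 → 28.59%.

28.59 mass %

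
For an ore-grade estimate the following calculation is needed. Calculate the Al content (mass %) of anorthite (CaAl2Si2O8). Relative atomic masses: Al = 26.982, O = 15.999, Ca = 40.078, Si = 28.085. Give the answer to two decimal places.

19.40 mass %

Molar mass of CaAl2Si2O8: 1*40.078 + 2*26.982 + 2*28.085 + 8*15.999 = 278.204 g/mol.
Mass of Al per formula unit: 2 × 26.982 = 53.964 g.
Weight fraction Al = 53.964 / 278.204 = 0.1940.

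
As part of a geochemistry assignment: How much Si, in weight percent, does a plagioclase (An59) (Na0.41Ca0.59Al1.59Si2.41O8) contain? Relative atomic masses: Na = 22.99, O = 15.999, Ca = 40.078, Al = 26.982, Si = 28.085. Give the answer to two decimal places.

M(Na0.41Ca0.59Al1.59Si2.41O8) = 271.650 g/mol.
Si contributes 2.41 × 28.085 = 67.685 g per mole.
67.685/271.650 = 0.2492 → 24.92%.

24.92 weight percent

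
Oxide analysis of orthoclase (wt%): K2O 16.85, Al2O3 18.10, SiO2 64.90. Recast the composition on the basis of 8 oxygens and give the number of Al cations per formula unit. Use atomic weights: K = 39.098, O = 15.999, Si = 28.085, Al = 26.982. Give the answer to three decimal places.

K2O: 16.85/94.195 = 0.17888 mol → 0.35776 mol K, 0.17888 mol O.
Al2O3: 18.10/101.961 = 0.17752 mol → 0.35504 mol Al, 0.53256 mol O.
SiO2: 64.90/60.083 = 1.08017 mol → 1.08017 mol Si, 2.16034 mol O.
Total oxygen = 2.87178 mol. Normalization factor = 8/2.87178 = 2.78573.
Al per 8 O = 0.35504 × 2.78573 = 0.989.

0.989 Al apfu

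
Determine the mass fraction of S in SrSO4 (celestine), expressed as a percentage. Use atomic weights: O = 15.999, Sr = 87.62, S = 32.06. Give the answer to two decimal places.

17.45 weight percent

Molar mass of SrSO4: 1*87.62 + 1*32.06 + 4*15.999 = 183.676 g/mol.
Mass of S per formula unit: 1 × 32.06 = 32.060 g.
Weight fraction S = 32.060 / 183.676 = 0.1745.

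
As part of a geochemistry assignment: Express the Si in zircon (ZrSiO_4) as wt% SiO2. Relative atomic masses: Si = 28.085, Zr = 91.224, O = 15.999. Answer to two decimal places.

32.78 wt%

Molar mass of ZrSiO_4 = 1*91.224 + 1*28.085 + 4*15.999 = 183.305 g/mol.
Each formula unit contains 1 Si, equivalent to 1/1 = 1.0000 mol SiO2.
M(SiO2) = 1×28.085 + 2×15.999 = 60.083 g/mol.
Mass of SiO2 per formula unit = 1.0000 × 60.083 = 60.083 g.
SiO2 wt% = 60.083 / 183.305 × 100 = 32.78%.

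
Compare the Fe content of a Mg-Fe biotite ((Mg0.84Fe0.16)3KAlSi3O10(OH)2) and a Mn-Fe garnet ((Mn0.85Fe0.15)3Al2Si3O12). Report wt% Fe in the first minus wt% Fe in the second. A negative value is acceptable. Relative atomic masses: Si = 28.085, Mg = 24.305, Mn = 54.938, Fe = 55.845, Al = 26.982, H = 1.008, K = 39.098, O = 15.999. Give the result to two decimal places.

Fe in (Mg0.84Fe0.16)3KAlSi3O10(OH)2: molar mass 432.393 g/mol; 0.48×55.845 = 26.806 g → 6.20 wt%.
Fe in (Mn0.85Fe0.15)3Al2Si3O12: molar mass 495.429 g/mol; 0.45×55.845 = 25.130 g → 5.07 wt%.
Difference = 6.20 − 5.07 = 1.13 percentage points.

1.13 percentage points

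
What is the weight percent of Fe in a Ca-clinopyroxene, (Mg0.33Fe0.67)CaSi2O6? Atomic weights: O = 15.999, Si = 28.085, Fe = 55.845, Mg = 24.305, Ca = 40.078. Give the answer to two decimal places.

15.74 mass %

Molar mass of (Mg0.33Fe0.67)CaSi2O6: 0.33*24.305 + 0.67*55.845 + 1*40.078 + 2*28.085 + 6*15.999 = 237.679 g/mol.
Mass of Fe per formula unit: 0.67 × 55.845 = 37.416 g.
Weight fraction Fe = 37.416 / 237.679 = 0.1574.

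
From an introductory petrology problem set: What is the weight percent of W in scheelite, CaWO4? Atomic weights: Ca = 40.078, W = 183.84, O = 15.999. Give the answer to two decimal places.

Formula mass = 1·40.078 + 1·183.84 + 4·15.999 = 287.914 g/mol, of which 183.840 g is W.
So W makes up 183.840/287.914 = 0.6385 of the mass, i.e. 63.85%.

63.85 wt%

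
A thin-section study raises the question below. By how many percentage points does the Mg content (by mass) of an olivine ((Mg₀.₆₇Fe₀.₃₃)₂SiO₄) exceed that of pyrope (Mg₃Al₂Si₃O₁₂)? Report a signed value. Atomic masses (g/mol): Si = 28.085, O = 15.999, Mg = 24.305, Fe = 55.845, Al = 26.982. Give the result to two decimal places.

2.08 percentage points

M((Mg₀.₆₇Fe₀.₃₃)₂SiO₄) = 161.507 g/mol, so wt% Mg = 32.569/161.507 × 100 = 20.17%.
M(Mg₃Al₂Si₃O₁₂) = 403.122 g/mol, so wt% Mg = 72.915/403.122 × 100 = 18.09%.
20.17 − 18.09 = 2.08 pp.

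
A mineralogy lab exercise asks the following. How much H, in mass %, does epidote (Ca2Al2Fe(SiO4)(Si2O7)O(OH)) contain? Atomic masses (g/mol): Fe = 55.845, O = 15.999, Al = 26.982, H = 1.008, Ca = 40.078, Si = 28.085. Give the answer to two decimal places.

0.21 mass %

Molar mass of Ca2Al2Fe(SiO4)(Si2O7)O(OH): 2×40.078 + 2×26.982 + 1×55.845 + 3×28.085 + 13×15.999 + 1×1.008 = 483.215 g/mol.
Mass of H per formula unit: 1 × 1.008 = 1.008 g.
Weight fraction H = 1.008 / 483.215 = 0.0021.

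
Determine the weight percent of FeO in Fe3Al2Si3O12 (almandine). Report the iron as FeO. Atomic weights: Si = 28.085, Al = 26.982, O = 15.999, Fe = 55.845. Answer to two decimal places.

Formula mass = 497.742 g/mol.
3 Fe → 3.0000 mol FeO per formula unit; M(FeO) = 71.844, so FeO mass = 215.532 g.
215.532/497.742 × 100 = 43.30 wt%.

43.30 wt%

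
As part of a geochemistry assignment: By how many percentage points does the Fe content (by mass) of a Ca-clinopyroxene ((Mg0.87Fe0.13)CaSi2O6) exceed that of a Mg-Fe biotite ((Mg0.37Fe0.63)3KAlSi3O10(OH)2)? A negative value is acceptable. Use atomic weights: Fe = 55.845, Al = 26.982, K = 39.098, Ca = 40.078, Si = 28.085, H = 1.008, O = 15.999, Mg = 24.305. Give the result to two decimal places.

-18.84 percentage points

Fe in (Mg0.87Fe0.13)CaSi2O6: molar mass 220.647 g/mol; 0.13×55.845 = 7.260 g → 3.29 wt%.
Fe in (Mg0.37Fe0.63)3KAlSi3O10(OH)2: molar mass 476.865 g/mol; 1.89×55.845 = 105.547 g → 22.13 wt%.
Difference = 3.29 − 22.13 = -18.84 percentage points.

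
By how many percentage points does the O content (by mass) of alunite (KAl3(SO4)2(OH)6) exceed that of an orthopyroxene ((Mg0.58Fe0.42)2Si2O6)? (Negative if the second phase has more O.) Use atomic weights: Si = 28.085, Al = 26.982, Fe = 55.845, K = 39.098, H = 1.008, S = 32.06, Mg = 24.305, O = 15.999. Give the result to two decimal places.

M(KAl3(SO4)2(OH)6) = 414.198 g/mol, so wt% O = 223.986/414.198 × 100 = 54.08%.
M((Mg0.58Fe0.42)2Si2O6) = 227.268 g/mol, so wt% O = 95.994/227.268 × 100 = 42.24%.
54.08 − 42.24 = 11.84 pp.

11.84 percentage points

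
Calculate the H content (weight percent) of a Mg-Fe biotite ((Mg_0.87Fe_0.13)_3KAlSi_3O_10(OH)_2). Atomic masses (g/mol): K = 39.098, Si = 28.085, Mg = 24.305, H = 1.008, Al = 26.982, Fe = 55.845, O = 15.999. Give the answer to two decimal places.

0.47 weight percent

Molar mass of (Mg_0.87Fe_0.13)_3KAlSi_3O_10(OH)_2: 2.61*24.305 + 0.39*55.845 + 1*39.098 + 1*26.982 + 3*28.085 + 12*15.999 + 2*1.008 = 429.555 g/mol.
Mass of H per formula unit: 2 × 1.008 = 2.016 g.
Weight fraction H = 2.016 / 429.555 = 0.0047.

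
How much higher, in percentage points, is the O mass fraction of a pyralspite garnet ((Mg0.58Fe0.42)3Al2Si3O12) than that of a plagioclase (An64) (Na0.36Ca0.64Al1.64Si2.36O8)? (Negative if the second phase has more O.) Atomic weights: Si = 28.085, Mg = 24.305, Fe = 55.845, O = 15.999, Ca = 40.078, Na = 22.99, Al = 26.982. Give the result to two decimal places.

-3.63 percentage points

O in (Mg0.58Fe0.42)3Al2Si3O12: molar mass 442.862 g/mol; 12×15.999 = 191.988 g → 43.35 wt%.
O in Na0.36Ca0.64Al1.64Si2.36O8: molar mass 272.449 g/mol; 8×15.999 = 127.992 g → 46.98 wt%.
Difference = 43.35 − 46.98 = -3.63 percentage points.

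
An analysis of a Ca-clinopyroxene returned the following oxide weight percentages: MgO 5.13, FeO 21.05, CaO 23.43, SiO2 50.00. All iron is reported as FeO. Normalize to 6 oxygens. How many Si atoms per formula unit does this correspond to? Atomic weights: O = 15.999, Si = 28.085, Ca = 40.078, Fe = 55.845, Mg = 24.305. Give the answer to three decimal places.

1.995 Si apfu

5.13 wt% MgO ÷ 40.304 g/mol = 0.12728 mol, giving 0.12728 Mg and 0.12728 O.
21.05 wt% FeO ÷ 71.844 g/mol = 0.29300 mol, giving 0.29300 Fe and 0.29300 O.
23.43 wt% CaO ÷ 56.077 g/mol = 0.41782 mol, giving 0.41782 Ca and 0.41782 O.
50.00 wt% SiO2 ÷ 60.083 g/mol = 0.83218 mol, giving 0.83218 Si and 1.66436 O.
Oxygen sums to 2.50246; scaling by 6/2.50246 = 2.39764 puts the formula on 6 O.
Si: 0.83218 × 2.39764 = 1.995 atoms per formula unit.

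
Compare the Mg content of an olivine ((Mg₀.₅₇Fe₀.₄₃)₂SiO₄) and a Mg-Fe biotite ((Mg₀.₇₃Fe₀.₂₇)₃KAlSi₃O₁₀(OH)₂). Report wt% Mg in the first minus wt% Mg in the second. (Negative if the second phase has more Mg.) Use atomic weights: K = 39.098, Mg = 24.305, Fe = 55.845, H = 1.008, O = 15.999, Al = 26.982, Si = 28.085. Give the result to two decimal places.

First mineral: 27.708 g Mg in 167.815 g formula = 16.51 wt% Mg.
Second mineral: 53.228 g Mg in 442.801 g formula = 12.02 wt% Mg.
16.51% − 12.02% gives a difference of 4.49 percentage points.

4.49 percentage points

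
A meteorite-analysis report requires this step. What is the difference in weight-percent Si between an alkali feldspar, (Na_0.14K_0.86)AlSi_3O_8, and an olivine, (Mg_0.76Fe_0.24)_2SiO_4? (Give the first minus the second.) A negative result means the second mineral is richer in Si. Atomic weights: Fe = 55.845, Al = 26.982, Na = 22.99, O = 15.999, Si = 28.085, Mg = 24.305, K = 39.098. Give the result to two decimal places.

Si in (Na_0.14K_0.86)AlSi_3O_8: molar mass 276.072 g/mol; 3×28.085 = 84.255 g → 30.52 wt%.
Si in (Mg_0.76Fe_0.24)_2SiO_4: molar mass 155.830 g/mol; 1×28.085 = 28.085 g → 18.02 wt%.
Difference = 30.52 − 18.02 = 12.50 percentage points.

12.50 percentage points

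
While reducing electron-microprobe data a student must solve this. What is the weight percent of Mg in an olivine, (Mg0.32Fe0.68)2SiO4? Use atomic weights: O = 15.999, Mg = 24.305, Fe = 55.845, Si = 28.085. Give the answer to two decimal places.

8.47 mass %

Formula mass = 0.64·24.305 + 1.36·55.845 + 1·28.085 + 4·15.999 = 183.585 g/mol, of which 15.555 g is Mg.
So Mg makes up 15.555/183.585 = 0.0847 of the mass, i.e. 8.47%.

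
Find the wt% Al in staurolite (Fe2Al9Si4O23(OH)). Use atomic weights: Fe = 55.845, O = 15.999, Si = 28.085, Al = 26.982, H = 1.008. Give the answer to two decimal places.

28.51 wt%

Formula mass = 2*55.845 + 9*26.982 + 4*28.085 + 24*15.999 + 1*1.008 = 851.852 g/mol, of which 242.838 g is Al.
So Al makes up 242.838/851.852 = 0.2851 of the mass, i.e. 28.51%.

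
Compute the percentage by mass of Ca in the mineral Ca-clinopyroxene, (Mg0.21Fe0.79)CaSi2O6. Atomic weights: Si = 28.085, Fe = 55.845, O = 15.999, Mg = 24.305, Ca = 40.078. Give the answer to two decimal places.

Molar mass of (Mg0.21Fe0.79)CaSi2O6: 0.21*24.305 + 0.79*55.845 + 1*40.078 + 2*28.085 + 6*15.999 = 241.464 g/mol.
Mass of Ca per formula unit: 1 × 40.078 = 40.078 g.
Weight fraction Ca = 40.078 / 241.464 = 0.1660.

16.60 wt%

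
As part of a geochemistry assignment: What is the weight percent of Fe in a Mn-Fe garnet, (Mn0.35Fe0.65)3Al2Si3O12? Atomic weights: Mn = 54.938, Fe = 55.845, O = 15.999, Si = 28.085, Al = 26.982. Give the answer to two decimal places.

21.92 weight percent

Formula mass = 1.05×54.938 + 1.95×55.845 + 2×26.982 + 3×28.085 + 12×15.999 = 496.790 g/mol, of which 108.898 g is Fe.
So Fe makes up 108.898/496.790 = 0.2192 of the mass, i.e. 21.92%.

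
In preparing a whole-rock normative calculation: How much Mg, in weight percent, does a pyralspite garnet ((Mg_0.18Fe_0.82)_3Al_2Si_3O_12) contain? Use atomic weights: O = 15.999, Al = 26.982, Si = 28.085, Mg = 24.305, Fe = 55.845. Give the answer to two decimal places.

Molar mass of (Mg_0.18Fe_0.82)_3Al_2Si_3O_12: 0.54·24.305 + 2.46·55.845 + 2·26.982 + 3·28.085 + 12·15.999 = 480.710 g/mol.
Mass of Mg per formula unit: 0.54 × 24.305 = 13.125 g.
Weight fraction Mg = 13.125 / 480.710 = 0.0273.

2.73 weight percent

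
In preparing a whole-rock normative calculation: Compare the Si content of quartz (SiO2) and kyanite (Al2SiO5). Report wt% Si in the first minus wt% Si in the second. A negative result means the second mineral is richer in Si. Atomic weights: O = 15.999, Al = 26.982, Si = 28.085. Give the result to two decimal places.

M(SiO2) = 60.083 g/mol, so wt% Si = 28.085/60.083 × 100 = 46.74%.
M(Al2SiO5) = 162.044 g/mol, so wt% Si = 28.085/162.044 × 100 = 17.33%.
46.74 − 17.33 = 29.41 pp.

29.41 percentage points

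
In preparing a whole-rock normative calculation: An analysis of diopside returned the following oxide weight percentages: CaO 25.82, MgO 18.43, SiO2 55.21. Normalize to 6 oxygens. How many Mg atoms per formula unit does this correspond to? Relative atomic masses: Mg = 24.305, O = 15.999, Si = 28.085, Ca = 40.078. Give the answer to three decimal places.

CaO: 25.82/56.077 = 0.46044 mol → 0.46044 mol Ca, 0.46044 mol O.
MgO: 18.43/40.304 = 0.45727 mol → 0.45727 mol Mg, 0.45727 mol O.
SiO2: 55.21/60.083 = 0.91890 mol → 0.91890 mol Si, 1.83780 mol O.
Total oxygen = 2.75551 mol. Normalization factor = 6/2.75551 = 2.17746.
Mg per 6 O = 0.45727 × 2.17746 = 0.996.

0.996 Mg apfu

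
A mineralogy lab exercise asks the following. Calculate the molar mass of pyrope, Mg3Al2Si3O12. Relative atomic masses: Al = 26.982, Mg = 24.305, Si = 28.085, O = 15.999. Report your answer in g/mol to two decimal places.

403.12 g/mol

Mg: 3 × 24.305 = 72.9150
Al: 2 × 26.982 = 53.9640
Si: 3 × 28.085 = 84.2550
O: 12 × 15.999 = 191.9880
Summing the contributions gives the formula mass.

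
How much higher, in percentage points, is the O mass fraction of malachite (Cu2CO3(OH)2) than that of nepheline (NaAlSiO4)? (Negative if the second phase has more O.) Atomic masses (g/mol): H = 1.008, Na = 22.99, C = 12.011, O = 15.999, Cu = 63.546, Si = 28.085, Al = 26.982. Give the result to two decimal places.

First mineral: 79.995 g O in 221.114 g formula = 36.18 wt% O.
Second mineral: 63.996 g O in 142.053 g formula = 45.05 wt% O.
36.18% − 45.05% gives a difference of -8.87 percentage points.

-8.87 percentage points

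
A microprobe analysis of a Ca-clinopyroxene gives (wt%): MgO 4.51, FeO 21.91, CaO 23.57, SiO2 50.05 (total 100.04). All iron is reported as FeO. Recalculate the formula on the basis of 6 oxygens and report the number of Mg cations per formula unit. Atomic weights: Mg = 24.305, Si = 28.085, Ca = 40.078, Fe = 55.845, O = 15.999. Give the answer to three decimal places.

0.268 Mg apfu

MgO (M=40.304): mol = 0.11190; Mg = 0.11190, O = 0.11190.
FeO (M=71.844): mol = 0.30497; Fe = 0.30497, O = 0.30497.
CaO (M=56.077): mol = 0.42031; Ca = 0.42031, O = 0.42031.
SiO2 (M=60.083): mol = 0.83301; Si = 0.83301, O = 1.66602.
ΣO = 2.50320; factor = 6/ΣO = 2.39693.
Mg apfu = 0.11190 × 2.39693 = 0.268.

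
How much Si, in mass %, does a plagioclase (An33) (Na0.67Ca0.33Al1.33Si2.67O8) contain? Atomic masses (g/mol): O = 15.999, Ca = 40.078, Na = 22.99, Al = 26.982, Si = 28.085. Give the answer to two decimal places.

Formula mass = 0.67*22.99 + 0.33*40.078 + 1.33*26.982 + 2.67*28.085 + 8*15.999 = 267.494 g/mol, of which 74.987 g is Si.
So Si makes up 74.987/267.494 = 0.2803 of the mass, i.e. 28.03%.

28.03 mass %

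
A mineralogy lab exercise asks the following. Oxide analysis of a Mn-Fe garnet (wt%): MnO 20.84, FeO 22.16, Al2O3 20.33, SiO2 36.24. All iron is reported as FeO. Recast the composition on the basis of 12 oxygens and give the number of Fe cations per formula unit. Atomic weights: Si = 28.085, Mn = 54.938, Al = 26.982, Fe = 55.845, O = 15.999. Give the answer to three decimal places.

20.84 wt% MnO ÷ 70.937 g/mol = 0.29378 mol, giving 0.29378 Mn and 0.29378 O.
22.16 wt% FeO ÷ 71.844 g/mol = 0.30845 mol, giving 0.30845 Fe and 0.30845 O.
20.33 wt% Al2O3 ÷ 101.961 g/mol = 0.19939 mol, giving 0.39878 Al and 0.59817 O.
36.24 wt% SiO2 ÷ 60.083 g/mol = 0.60317 mol, giving 0.60317 Si and 1.20634 O.
Oxygen sums to 2.40674; scaling by 12/2.40674 = 4.98600 puts the formula on 12 O.
Fe: 0.30845 × 4.98600 = 1.538 atoms per formula unit.

1.538 Fe apfu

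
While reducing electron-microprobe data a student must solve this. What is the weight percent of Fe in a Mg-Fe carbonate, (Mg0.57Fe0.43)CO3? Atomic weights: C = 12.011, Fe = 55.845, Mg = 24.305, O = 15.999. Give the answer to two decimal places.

24.53 mass %

M((Mg0.57Fe0.43)CO3) = 97.875 g/mol.
Fe contributes 0.43 × 55.845 = 24.013 g per mole.
24.013/97.875 = 0.2453 → 24.53%.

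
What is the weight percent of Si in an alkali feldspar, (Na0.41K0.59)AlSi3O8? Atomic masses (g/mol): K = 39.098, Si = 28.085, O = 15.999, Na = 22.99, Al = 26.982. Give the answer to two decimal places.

Formula mass = 0.41×22.99 + 0.59×39.098 + 1×26.982 + 3×28.085 + 8×15.999 = 271.723 g/mol, of which 84.255 g is Si.
So Si makes up 84.255/271.723 = 0.3101 of the mass, i.e. 31.01%.

31.01 mass %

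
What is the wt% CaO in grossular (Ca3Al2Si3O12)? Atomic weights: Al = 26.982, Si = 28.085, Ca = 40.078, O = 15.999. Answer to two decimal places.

Molar mass of Ca3Al2Si3O12 = 3*40.078 + 2*26.982 + 3*28.085 + 12*15.999 = 450.441 g/mol.
Each formula unit contains 3 Ca, equivalent to 3/1 = 3.0000 mol CaO.
M(CaO) = 1×40.078 + 1×15.999 = 56.077 g/mol.
Mass of CaO per formula unit = 3.0000 × 56.077 = 168.231 g.
CaO wt% = 168.231 / 450.441 × 100 = 37.35%.

37.35 wt%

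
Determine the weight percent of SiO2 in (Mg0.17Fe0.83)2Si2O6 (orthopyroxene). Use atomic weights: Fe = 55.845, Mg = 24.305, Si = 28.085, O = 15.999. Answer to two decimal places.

47.47 wt%

M((Mg0.17Fe0.83)2Si2O6) = 253.130 g/mol; M(SiO2) = 60.083 g/mol.
Moles SiO2 per formula unit = 2 Si ÷ 1 = 2.0000.
SiO2 fraction = (2.0000 × 60.083) / 253.130 = 120.166/253.130 = 0.4747.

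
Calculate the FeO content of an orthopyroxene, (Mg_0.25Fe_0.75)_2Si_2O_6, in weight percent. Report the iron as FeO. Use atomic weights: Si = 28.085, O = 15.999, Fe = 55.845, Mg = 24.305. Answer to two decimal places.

43.44 wt%

Formula mass = 248.084 g/mol.
1.50 Fe → 1.5000 mol FeO per formula unit; M(FeO) = 71.844, so FeO mass = 107.766 g.
107.766/248.084 × 100 = 43.44 wt%.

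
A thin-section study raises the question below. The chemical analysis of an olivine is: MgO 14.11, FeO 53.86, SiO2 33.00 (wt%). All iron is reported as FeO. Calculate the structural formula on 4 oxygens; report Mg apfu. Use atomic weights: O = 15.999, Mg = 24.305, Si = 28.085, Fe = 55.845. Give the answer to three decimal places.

0.637 Mg apfu

MgO: 14.11/40.304 = 0.35009 mol → 0.35009 mol Mg, 0.35009 mol O.
FeO: 53.86/71.844 = 0.74968 mol → 0.74968 mol Fe, 0.74968 mol O.
SiO2: 33.00/60.083 = 0.54924 mol → 0.54924 mol Si, 1.09848 mol O.
Total oxygen = 2.19825 mol. Normalization factor = 4/2.19825 = 1.81963.
Mg per 4 O = 0.35009 × 1.81963 = 0.637.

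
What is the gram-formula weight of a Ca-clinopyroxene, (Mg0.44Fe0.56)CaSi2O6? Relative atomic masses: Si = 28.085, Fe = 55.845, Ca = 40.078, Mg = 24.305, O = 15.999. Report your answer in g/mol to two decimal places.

M = 0.44*24.305 + 0.56*55.845 + 1*40.078 + 2*28.085 + 6*15.999

234.21 g/mol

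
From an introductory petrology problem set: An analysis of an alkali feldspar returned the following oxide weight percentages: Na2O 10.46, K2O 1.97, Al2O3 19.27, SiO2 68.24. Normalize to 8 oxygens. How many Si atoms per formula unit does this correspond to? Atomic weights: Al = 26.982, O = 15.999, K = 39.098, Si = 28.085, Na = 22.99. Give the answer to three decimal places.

Na2O (M=61.979): mol = 0.16877; Na = 0.33754, O = 0.16877.
K2O (M=94.195): mol = 0.02091; K = 0.04182, O = 0.02091.
Al2O3 (M=101.961): mol = 0.18899; Al = 0.37798, O = 0.56697.
SiO2 (M=60.083): mol = 1.13576; Si = 1.13576, O = 2.27152.
ΣO = 3.02817; factor = 8/ΣO = 2.64186.
Si apfu = 1.13576 × 2.64186 = 3.001.

3.001 Si apfu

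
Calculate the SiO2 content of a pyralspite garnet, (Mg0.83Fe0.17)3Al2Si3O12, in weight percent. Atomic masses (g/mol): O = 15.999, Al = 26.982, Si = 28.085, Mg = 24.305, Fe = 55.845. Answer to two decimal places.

Molar mass of (Mg0.83Fe0.17)3Al2Si3O12 = 2.49×24.305 + 0.51×55.845 + 2×26.982 + 3×28.085 + 12×15.999 = 419.207 g/mol.
Each formula unit contains 3 Si, equivalent to 3/1 = 3.0000 mol SiO2.
M(SiO2) = 1×28.085 + 2×15.999 = 60.083 g/mol.
Mass of SiO2 per formula unit = 3.0000 × 60.083 = 180.249 g.
SiO2 wt% = 180.249 / 419.207 × 100 = 43.00%.

43.00 wt%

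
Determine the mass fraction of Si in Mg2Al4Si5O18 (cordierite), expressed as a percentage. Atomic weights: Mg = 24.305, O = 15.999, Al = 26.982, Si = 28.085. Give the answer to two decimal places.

M(Mg2Al4Si5O18) = 584.945 g/mol.
Si contributes 5 × 28.085 = 140.425 g per mole.
140.425/584.945 = 0.2401 → 24.01%.

24.01 wt%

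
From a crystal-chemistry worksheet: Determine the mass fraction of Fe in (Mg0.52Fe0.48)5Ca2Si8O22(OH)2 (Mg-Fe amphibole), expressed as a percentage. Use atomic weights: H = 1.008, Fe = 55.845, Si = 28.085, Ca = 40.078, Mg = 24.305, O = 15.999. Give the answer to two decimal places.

Formula mass = 2.60·24.305 + 2.40·55.845 + 2·40.078 + 8·28.085 + 24·15.999 + 2·1.008 = 888.049 g/mol, of which 134.028 g is Fe.
So Fe makes up 134.028/888.049 = 0.1509 of the mass, i.e. 15.09%.

15.09 weight percent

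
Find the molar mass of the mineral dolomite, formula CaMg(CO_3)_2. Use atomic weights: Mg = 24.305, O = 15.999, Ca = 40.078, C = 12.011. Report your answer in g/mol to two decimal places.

184.40 g/mol

Ca: 1 × 40.078 = 40.0780
Mg: 1 × 24.305 = 24.3050
C: 2 × 12.011 = 24.0220
O: 6 × 15.999 = 95.9940
Summing the contributions gives the formula mass.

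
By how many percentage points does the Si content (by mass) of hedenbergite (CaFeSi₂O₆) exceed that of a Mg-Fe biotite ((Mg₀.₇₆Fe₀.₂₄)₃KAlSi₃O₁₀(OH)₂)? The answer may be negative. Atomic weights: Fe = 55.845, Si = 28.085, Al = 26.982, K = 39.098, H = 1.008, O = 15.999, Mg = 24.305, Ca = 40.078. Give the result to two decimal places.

3.49 percentage points

M(CaFeSi₂O₆) = 248.087 g/mol, so wt% Si = 56.170/248.087 × 100 = 22.64%.
M((Mg₀.₇₆Fe₀.₂₄)₃KAlSi₃O₁₀(OH)₂) = 439.963 g/mol, so wt% Si = 84.255/439.963 × 100 = 19.15%.
22.64 − 19.15 = 3.49 pp.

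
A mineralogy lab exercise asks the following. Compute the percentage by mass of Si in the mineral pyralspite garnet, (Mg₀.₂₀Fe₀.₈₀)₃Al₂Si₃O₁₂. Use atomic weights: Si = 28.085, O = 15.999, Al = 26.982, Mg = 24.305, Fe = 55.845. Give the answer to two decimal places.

17.60 weight percent

Formula mass = 0.60×24.305 + 2.40×55.845 + 2×26.982 + 3×28.085 + 12×15.999 = 478.818 g/mol, of which 84.255 g is Si.
So Si makes up 84.255/478.818 = 0.1760 of the mass, i.e. 17.60%.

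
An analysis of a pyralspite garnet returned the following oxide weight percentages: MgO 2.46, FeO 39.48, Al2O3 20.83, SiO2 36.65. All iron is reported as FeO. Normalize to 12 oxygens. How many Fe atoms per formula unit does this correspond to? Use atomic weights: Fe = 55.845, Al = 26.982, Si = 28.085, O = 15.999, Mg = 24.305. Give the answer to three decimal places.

2.699 Fe apfu

MgO (M=40.304): mol = 0.06104; Mg = 0.06104, O = 0.06104.
FeO (M=71.844): mol = 0.54952; Fe = 0.54952, O = 0.54952.
Al2O3 (M=101.961): mol = 0.20429; Al = 0.40858, O = 0.61287.
SiO2 (M=60.083): mol = 0.60999; Si = 0.60999, O = 1.21998.
ΣO = 2.44341; factor = 12/ΣO = 4.91117.
Fe apfu = 0.54952 × 4.91117 = 2.699.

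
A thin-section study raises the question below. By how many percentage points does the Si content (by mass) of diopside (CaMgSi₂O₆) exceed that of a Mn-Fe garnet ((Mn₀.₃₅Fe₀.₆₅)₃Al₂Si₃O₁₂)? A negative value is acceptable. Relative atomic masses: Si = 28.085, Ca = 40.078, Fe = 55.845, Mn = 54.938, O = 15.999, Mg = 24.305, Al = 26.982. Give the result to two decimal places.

8.98 percentage points

M(CaMgSi₂O₆) = 216.547 g/mol, so wt% Si = 56.170/216.547 × 100 = 25.94%.
M((Mn₀.₃₅Fe₀.₆₅)₃Al₂Si₃O₁₂) = 496.790 g/mol, so wt% Si = 84.255/496.790 × 100 = 16.96%.
25.94 − 16.96 = 8.98 pp.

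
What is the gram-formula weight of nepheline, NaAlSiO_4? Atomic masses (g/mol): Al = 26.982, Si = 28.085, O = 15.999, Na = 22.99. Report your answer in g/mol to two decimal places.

M = 1·22.99 + 1·26.982 + 1·28.085 + 4·15.999

142.05 g/mol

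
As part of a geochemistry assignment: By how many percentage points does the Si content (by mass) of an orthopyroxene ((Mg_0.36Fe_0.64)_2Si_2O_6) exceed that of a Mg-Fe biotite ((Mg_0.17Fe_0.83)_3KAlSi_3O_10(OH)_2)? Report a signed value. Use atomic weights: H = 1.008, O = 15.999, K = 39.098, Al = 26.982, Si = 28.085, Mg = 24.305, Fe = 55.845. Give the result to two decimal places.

6.30 percentage points

Si in (Mg_0.36Fe_0.64)_2Si_2O_6: molar mass 241.145 g/mol; 2×28.085 = 56.170 g → 23.29 wt%.
Si in (Mg_0.17Fe_0.83)_3KAlSi_3O_10(OH)_2: molar mass 495.789 g/mol; 3×28.085 = 84.255 g → 16.99 wt%.
Difference = 23.29 − 16.99 = 6.30 percentage points.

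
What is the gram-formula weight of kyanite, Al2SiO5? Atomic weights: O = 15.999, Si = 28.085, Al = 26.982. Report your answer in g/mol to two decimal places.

162.04 g/mol

Al: 2 × 26.982 = 53.9640
Si: 1 × 28.085 = 28.0850
O: 5 × 15.999 = 79.9950
Summing the contributions gives the formula mass.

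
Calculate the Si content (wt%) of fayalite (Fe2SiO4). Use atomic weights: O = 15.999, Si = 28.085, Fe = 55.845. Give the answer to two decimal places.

13.78 wt%

Molar mass of Fe2SiO4: 2×55.845 + 1×28.085 + 4×15.999 = 203.771 g/mol.
Mass of Si per formula unit: 1 × 28.085 = 28.085 g.
Weight fraction Si = 28.085 / 203.771 = 0.1378.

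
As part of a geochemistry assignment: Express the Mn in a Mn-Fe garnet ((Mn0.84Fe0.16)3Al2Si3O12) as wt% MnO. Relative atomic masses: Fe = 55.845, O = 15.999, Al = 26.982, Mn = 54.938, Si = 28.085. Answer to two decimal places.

36.08 wt%

M((Mn0.84Fe0.16)3Al2Si3O12) = 495.456 g/mol; M(MnO) = 70.937 g/mol.
Moles MnO per formula unit = 2.52 Mn ÷ 1 = 2.5200.
MnO fraction = (2.5200 × 70.937) / 495.456 = 178.761/495.456 = 0.3608.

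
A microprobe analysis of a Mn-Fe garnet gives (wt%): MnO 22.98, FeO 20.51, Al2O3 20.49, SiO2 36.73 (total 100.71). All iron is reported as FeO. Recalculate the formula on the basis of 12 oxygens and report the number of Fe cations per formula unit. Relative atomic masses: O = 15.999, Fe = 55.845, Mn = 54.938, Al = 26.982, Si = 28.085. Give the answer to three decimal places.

1.407 Fe apfu

MnO: 22.98/70.937 = 0.32395 mol → 0.32395 mol Mn, 0.32395 mol O.
FeO: 20.51/71.844 = 0.28548 mol → 0.28548 mol Fe, 0.28548 mol O.
Al2O3: 20.49/101.961 = 0.20096 mol → 0.40192 mol Al, 0.60288 mol O.
SiO2: 36.73/60.083 = 0.61132 mol → 0.61132 mol Si, 1.22264 mol O.
Total oxygen = 2.43495 mol. Normalization factor = 12/2.43495 = 4.92823.
Fe per 12 O = 0.28548 × 4.92823 = 1.407.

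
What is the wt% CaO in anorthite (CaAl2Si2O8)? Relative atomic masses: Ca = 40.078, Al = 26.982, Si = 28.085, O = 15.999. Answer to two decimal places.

20.16 wt%

Molar mass of CaAl2Si2O8 = 1×40.078 + 2×26.982 + 2×28.085 + 8×15.999 = 278.204 g/mol.
Each formula unit contains 1 Ca, equivalent to 1/1 = 1.0000 mol CaO.
M(CaO) = 1×40.078 + 1×15.999 = 56.077 g/mol.
Mass of CaO per formula unit = 1.0000 × 56.077 = 56.077 g.
CaO wt% = 56.077 / 278.204 × 100 = 20.16%.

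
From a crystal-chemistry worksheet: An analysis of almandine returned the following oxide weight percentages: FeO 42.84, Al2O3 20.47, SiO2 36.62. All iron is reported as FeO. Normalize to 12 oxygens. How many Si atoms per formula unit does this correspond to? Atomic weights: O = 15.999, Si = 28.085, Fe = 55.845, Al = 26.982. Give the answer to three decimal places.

42.84 wt% FeO ÷ 71.844 g/mol = 0.59629 mol, giving 0.59629 Fe and 0.59629 O.
20.47 wt% Al2O3 ÷ 101.961 g/mol = 0.20076 mol, giving 0.40152 Al and 0.60228 O.
36.62 wt% SiO2 ÷ 60.083 g/mol = 0.60949 mol, giving 0.60949 Si and 1.21898 O.
Oxygen sums to 2.41755; scaling by 12/2.41755 = 4.96370 puts the formula on 12 O.
Si: 0.60949 × 4.96370 = 3.025 atoms per formula unit.

3.025 Si apfu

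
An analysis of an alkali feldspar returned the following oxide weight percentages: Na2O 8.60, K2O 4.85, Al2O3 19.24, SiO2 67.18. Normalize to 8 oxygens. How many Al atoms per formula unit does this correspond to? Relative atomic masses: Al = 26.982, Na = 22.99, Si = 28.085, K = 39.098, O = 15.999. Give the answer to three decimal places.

1.009 Al apfu

Na2O: 8.60/61.979 = 0.13876 mol → 0.27752 mol Na, 0.13876 mol O.
K2O: 4.85/94.195 = 0.05149 mol → 0.10298 mol K, 0.05149 mol O.
Al2O3: 19.24/101.961 = 0.18870 mol → 0.37740 mol Al, 0.56610 mol O.
SiO2: 67.18/60.083 = 1.11812 mol → 1.11812 mol Si, 2.23624 mol O.
Total oxygen = 2.99259 mol. Normalization factor = 8/2.99259 = 2.67327.
Al per 8 O = 0.37740 × 2.67327 = 1.009.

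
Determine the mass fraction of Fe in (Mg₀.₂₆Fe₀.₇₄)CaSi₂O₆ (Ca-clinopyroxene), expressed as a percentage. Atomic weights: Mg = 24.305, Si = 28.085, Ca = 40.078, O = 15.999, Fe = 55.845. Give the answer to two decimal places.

Formula mass = 0.26*24.305 + 0.74*55.845 + 1*40.078 + 2*28.085 + 6*15.999 = 239.887 g/mol, of which 41.325 g is Fe.
So Fe makes up 41.325/239.887 = 0.1723 of the mass, i.e. 17.23%.

17.23 mass %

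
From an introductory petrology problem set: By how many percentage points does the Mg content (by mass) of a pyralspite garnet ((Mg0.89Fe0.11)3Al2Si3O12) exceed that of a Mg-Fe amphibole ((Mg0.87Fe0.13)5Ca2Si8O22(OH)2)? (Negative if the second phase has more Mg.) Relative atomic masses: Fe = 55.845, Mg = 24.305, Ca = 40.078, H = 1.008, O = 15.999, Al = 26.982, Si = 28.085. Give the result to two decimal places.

3.00 percentage points

Mg in (Mg0.89Fe0.11)3Al2Si3O12: molar mass 413.530 g/mol; 2.67×24.305 = 64.894 g → 15.69 wt%.
Mg in (Mg0.87Fe0.13)5Ca2Si8O22(OH)2: molar mass 832.854 g/mol; 4.35×24.305 = 105.727 g → 12.69 wt%.
Difference = 15.69 − 12.69 = 3.00 percentage points.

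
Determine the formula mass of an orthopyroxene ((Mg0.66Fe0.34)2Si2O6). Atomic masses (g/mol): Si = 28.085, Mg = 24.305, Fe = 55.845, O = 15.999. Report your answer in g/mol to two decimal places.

The formula mass is the sum 1.32*24.305 + 0.68*55.845 + 2*28.085 + 6*15.999.

222.22 g/mol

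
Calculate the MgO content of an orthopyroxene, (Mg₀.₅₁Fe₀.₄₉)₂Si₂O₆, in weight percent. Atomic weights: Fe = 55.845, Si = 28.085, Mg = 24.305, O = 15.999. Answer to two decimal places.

17.74 wt%

Formula mass = 231.683 g/mol.
1.02 Mg → 1.0200 mol MgO per formula unit; M(MgO) = 40.304, so MgO mass = 41.110 g.
41.110/231.683 × 100 = 17.74 wt%.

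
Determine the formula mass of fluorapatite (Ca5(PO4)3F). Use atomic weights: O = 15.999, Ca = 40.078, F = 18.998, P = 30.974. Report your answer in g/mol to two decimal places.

504.30 g/mol

M = 5·40.078 + 3·30.974 + 12·15.999 + 1·18.998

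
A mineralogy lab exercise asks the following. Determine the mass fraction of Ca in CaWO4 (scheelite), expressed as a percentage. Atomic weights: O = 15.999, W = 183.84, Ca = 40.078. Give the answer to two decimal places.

13.92 weight percent

Molar mass of CaWO4: 1·40.078 + 1·183.84 + 4·15.999 = 287.914 g/mol.
Mass of Ca per formula unit: 1 × 40.078 = 40.078 g.
Weight fraction Ca = 40.078 / 287.914 = 0.1392.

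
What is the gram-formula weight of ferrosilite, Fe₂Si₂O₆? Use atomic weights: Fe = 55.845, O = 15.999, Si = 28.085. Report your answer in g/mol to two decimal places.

263.85 g/mol

M = 2×55.845 + 2×28.085 + 6×15.999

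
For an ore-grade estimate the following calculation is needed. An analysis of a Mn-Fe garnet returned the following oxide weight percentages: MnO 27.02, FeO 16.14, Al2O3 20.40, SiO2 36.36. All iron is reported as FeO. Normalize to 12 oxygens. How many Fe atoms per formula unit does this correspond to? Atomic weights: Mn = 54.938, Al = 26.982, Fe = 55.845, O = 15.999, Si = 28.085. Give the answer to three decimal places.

MnO: 27.02/70.937 = 0.38090 mol → 0.38090 mol Mn, 0.38090 mol O.
FeO: 16.14/71.844 = 0.22465 mol → 0.22465 mol Fe, 0.22465 mol O.
Al2O3: 20.40/101.961 = 0.20008 mol → 0.40016 mol Al, 0.60024 mol O.
SiO2: 36.36/60.083 = 0.60516 mol → 0.60516 mol Si, 1.21032 mol O.
Total oxygen = 2.41611 mol. Normalization factor = 12/2.41611 = 4.96666.
Fe per 12 O = 0.22465 × 4.96666 = 1.116.

1.116 Fe apfu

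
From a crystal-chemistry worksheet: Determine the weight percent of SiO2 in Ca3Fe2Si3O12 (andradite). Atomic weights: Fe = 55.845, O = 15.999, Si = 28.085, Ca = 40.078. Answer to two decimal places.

35.47 wt%

M(Ca3Fe2Si3O12) = 508.167 g/mol; M(SiO2) = 60.083 g/mol.
Moles SiO2 per formula unit = 3 Si ÷ 1 = 3.0000.
SiO2 fraction = (3.0000 × 60.083) / 508.167 = 180.249/508.167 = 0.3547.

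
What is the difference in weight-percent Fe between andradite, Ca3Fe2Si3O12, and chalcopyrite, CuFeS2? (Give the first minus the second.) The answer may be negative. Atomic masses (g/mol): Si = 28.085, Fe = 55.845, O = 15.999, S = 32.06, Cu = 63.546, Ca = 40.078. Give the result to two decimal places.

Fe in Ca3Fe2Si3O12: molar mass 508.167 g/mol; 2×55.845 = 111.690 g → 21.98 wt%.
Fe in CuFeS2: molar mass 183.511 g/mol; 1×55.845 = 55.845 g → 30.43 wt%.
Difference = 21.98 − 30.43 = -8.45 percentage points.

-8.45 percentage points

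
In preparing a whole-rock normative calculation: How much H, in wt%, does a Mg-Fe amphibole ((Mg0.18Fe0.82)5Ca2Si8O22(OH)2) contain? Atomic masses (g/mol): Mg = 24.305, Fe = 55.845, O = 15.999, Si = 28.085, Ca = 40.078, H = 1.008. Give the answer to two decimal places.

M((Mg0.18Fe0.82)5Ca2Si8O22(OH)2) = 941.667 g/mol.
H contributes 2 × 1.008 = 2.016 g per mole.
2.016/941.667 = 0.0021 → 0.21%.

0.21 wt%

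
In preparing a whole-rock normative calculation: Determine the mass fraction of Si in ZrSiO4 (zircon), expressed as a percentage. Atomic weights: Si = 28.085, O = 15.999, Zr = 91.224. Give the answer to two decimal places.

15.32 weight percent

Formula mass = 1*91.224 + 1*28.085 + 4*15.999 = 183.305 g/mol, of which 28.085 g is Si.
So Si makes up 28.085/183.305 = 0.1532 of the mass, i.e. 15.32%.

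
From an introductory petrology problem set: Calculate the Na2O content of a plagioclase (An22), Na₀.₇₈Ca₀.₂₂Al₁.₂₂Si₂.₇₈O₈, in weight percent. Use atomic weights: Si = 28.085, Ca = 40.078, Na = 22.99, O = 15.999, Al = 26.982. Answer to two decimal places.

9.10 wt%

M(Na₀.₇₈Ca₀.₂₂Al₁.₂₂Si₂.₇₈O₈) = 265.736 g/mol; M(Na2O) = 61.979 g/mol.
Moles Na2O per formula unit = 0.78 Na ÷ 2 = 0.3900.
Na2O fraction = (0.3900 × 61.979) / 265.736 = 24.172/265.736 = 0.0910.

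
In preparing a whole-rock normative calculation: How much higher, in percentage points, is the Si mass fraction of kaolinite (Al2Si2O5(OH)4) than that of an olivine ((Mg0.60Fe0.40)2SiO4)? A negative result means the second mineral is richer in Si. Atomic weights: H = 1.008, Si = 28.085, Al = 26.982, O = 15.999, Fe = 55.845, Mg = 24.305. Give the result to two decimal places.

M(Al2Si2O5(OH)4) = 258.157 g/mol, so wt% Si = 56.170/258.157 × 100 = 21.76%.
M((Mg0.60Fe0.40)2SiO4) = 165.923 g/mol, so wt% Si = 28.085/165.923 × 100 = 16.93%.
21.76 − 16.93 = 4.83 pp.

4.83 percentage points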